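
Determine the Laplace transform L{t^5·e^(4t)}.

L{t^n·e^(at)} = n!/(s-a)^(n+1), so L{t^5·e^(4t)} = 120/(s-4)^6

Final answer: 120/(s-4)^6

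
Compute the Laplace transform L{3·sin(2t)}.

L{sin(ωt)} = ω/(s² + ω²), so L{sin(2t)} = 2/(s² + 4). Then L{3·sin(2t)} = 3·2/(s² + 4) = 6/(s² + 4)

Final answer: 6/(s² + 4)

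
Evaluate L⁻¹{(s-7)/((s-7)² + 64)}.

Using frequency shift: L⁻¹{(s-a)/((s-a)² + b²)} = e^(at)cos(bt). Here a=7, b=8

Final answer: e^(7t)·cos(8t)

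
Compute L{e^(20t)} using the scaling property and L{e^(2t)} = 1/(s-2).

Using L{f(at)} = (1/a)F(s/a) with a=10 and f(t) = e^(2t): L{e^(20t)} = (1/10) · 1/((s/10)-2) = (1/10) · 10/(s-20) = 1/(s-20)

Final answer: 1/(s-20)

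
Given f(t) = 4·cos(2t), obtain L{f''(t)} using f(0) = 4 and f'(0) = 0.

F(s) = 4s/(s² + 4). L{f''(t)} = s²F(s) - sf(0) - f'(0) = 4s³/(s² + 4) - 4s = (4s³ - 4s(s² + 4))/(s² + 4) = -16s/(s² + 4)

Final answer: -16s/(s² + 4)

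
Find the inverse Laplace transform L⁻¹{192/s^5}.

L⁻¹{n!/s^(n+1)} = t^n with n=4. So L⁻¹{24/s^5} = t^4, and L⁻¹{192/s^5} = (192/24)·t^4 = 8·t^4

Final answer: 8·t^4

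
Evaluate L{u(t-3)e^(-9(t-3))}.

u(t-a)f(t-a) with f(t)=e^(-9t). L{e^(-9t)} = 1/(s+9). By time shift: e^(-3s)/(s+9)

Final answer: e^(-3s)/(s+9)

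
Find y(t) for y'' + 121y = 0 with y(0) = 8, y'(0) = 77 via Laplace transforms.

L{y''} + 121L{y} = 0. s²Y - 8s - 77 + 121Y = 0. Y(s² + 121) = 8s + 77. Y = (8s + 77)/(s² + 121). Inverting: y(t) = 8cos(11t) + 7sin(11t)

Final answer: y(t) = 8cos(11t) + 7sin(11t)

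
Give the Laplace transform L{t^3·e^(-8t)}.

L{t^n·e^(at)} = n!/(s-a)^(n+1), so L{t^3·e^(-8t)} = 6/(s+8)^4

Final answer: 6/(s+8)^4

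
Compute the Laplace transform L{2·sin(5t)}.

L{sin(ωt)} = ω/(s² + ω²), so L{sin(5t)} = 5/(s² + 25). Then L{2·sin(5t)} = 2·5/(s² + 25) = 10/(s² + 25)

Final answer: 10/(s² + 25)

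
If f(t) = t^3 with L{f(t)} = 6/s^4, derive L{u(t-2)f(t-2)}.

Time shift theorem: L{u(t-a)f(t-a)} = e^(-as)F(s). Here a=2, F(s) = 6/s^4, so L{u(t-2)f(t-2)} = e^(-2s)·6/s^4

Final answer: e^(-2s)·6/s^4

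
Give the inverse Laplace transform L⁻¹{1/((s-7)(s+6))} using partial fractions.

Decompose: A/(s-7) + B/(s+6). A = 1/13, B = -1/13. f(t) = (e^(7t) - e^(-6t))/13

Final answer: (e^(7t) - e^(-6t))/13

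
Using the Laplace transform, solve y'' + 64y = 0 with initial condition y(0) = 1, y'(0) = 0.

L{y''} + 64L{y} = 0. s²Y - s - 0 + 64Y = 0. Y(s² + 64) = s. Y = (s)/(s² + 64). Inverting: y(t) = cos(8t)

Final answer: y(t) = cos(8t)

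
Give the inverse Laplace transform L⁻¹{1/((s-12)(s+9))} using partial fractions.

Decompose: A/(s-12) + B/(s+9). A = 1/21, B = -1/21. f(t) = (e^(12t) - e^(-9t))/21

Final answer: (e^(12t) - e^(-9t))/21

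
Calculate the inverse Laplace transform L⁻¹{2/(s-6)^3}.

L⁻¹{n!/(s-a)^(n+1)} = t^n·e^(at), so L⁻¹{2/(s-6)^3} = t^2·e^(6t)

Final answer: t^2·e^(6t)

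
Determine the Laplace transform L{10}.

L{10} = 10 · L{1} = 10/s

Final answer: 10/s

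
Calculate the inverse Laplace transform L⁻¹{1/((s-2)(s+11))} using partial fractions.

Decompose: A/(s-2) + B/(s+11). A = 1/13, B = -1/13. f(t) = (e^(2t) - e^(-11t))/13

Final answer: (e^(2t) - e^(-11t))/13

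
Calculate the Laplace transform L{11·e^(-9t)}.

L{e^(at)} = 1/(s-a), so L{e^(-9t)} = 1/(s+9). Then L{11·e^(-9t)} = 11/(s+9)

Final answer: 11/(s+9)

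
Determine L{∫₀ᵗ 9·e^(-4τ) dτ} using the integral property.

L{∫₀ᵗ f(τ)dτ} = F(s)/s with F(s) = 9/(s+4), so L{∫₀ᵗ 9·e^(-4τ) dτ} = 9/(s(s+4))

Final answer: 9/(s(s+4))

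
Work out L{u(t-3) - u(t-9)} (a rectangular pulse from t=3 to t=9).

L{u(t-a)} = e^(-as)/s. L{u(t-3) - u(t-9)} = (e^(-3s) - e^(-9s))/s

Final answer: (e^(-3s) - e^(-9s))/s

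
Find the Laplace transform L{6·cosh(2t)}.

L{cosh(ωt)} = s/(s² - ω²), so L{cosh(2t)} = s/(s² - 4). Then L{6·cosh(2t)} = 6·s/(s² - 4) = 6s/(s² - 4)

Final answer: 6s/(s² - 4)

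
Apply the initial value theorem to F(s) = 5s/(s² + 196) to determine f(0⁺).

f(0⁺) = lim_{s→∞} s·5s/(s² + 196) = lim_{s→∞} 5s²/(s² + 196) = 5

Final answer: 5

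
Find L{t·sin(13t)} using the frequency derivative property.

L{sin(13t)} = 13/(s² + 169). By L{t·f(t)} = -F'(s): -d/ds[13/(s² + 169)] = -(13)·(-2s)/(s² + 169)² = 26s/(s² + 169)²

Final answer: 26s/(s² + 169)²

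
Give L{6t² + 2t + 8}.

L{6t² + 2t + 8} = 6·2/s³ + 2/s² + 8/s = 12/s³ + 2/s² + 8/s

Final answer: 12/s³ + 2/s² + 8/s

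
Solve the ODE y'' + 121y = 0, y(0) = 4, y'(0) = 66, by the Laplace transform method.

L{y''} + 121L{y} = 0. s²Y - 4s - 66 + 121Y = 0. Y(s² + 121) = 4s + 66. Y = (4s + 66)/(s² + 121). Inverting: y(t) = 4cos(11t) + 6sin(11t)

Final answer: y(t) = 4cos(11t) + 6sin(11t)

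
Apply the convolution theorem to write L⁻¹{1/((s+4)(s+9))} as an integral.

1/((s+4)(s+9)) = (1/(s+4))·(1/(s+9)) = L{e^(-4t)}·L{e^(-9t)}. So f(t) = e^(-4t)*e^(-9t) = ∫₀ᵗ e^(-4τ)·e^(-9(t-τ)) dτ

Final answer: ∫₀ᵗ e^(-4τ)·e^(-9(t-τ)) dτ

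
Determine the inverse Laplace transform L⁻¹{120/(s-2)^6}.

L⁻¹{n!/(s-a)^(n+1)} = t^n·e^(at), so L⁻¹{120/(s-2)^6} = t^5·e^(2t)

Final answer: t^5·e^(2t)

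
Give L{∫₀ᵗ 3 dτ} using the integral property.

L{∫₀ᵗ f(τ)dτ} = F(s)/s with f(t) = 3. F(s) = 3/s, so L{∫₀ᵗ 3 dτ} = (3/s)/s = 3/s². (Check: ∫₀ᵗ 3 dτ = 3t.)

Final answer: 3/s²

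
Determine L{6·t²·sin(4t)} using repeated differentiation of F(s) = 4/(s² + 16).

F(s) = 4/(s² + 16). F'(s) = -8s/(s² + 16)². F''(s) = -8(16 - 3s²)/(s² + 16)³ = (24s² - 128)/(s² + 16)³. So L{t²·sin(4t)} = (-1)² F''(s) = (24s² - 128)/(s² + 16)³. Then L{6·t²·sin(4t)} = 6·(24s² - 128)/(s² + 16)³ = (144s² - 768)/(s² + 16)³

Final answer: (144s² - 768)/(s² + 16)³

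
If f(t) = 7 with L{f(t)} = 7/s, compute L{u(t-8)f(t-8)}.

Time shift theorem: L{u(t-a)f(t-a)} = e^(-as)F(s). Here a=8, F(s) = 7/s, so L{u(t-8)f(t-8)} = e^(-8s)·7/s

Final answer: e^(-8s)·7/s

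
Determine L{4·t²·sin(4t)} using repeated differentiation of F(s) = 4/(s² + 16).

F(s) = 4/(s² + 16). F'(s) = -8s/(s² + 16)². F''(s) = -8(16 - 3s²)/(s² + 16)³ = (24s² - 128)/(s² + 16)³. So L{t²·sin(4t)} = (-1)² F''(s) = (24s² - 128)/(s² + 16)³. Then L{4·t²·sin(4t)} = 4·(24s² - 128)/(s² + 16)³ = (96s² - 512)/(s² + 16)³

Final answer: (96s² - 512)/(s² + 16)³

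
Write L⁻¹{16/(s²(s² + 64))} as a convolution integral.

16/(s²(s² + 64)) = (1/s²)·(16/(s² + 64)) = L{t}·L{2·sin(8t)}. So f(t) = t*(2·sin(8t)) = ∫₀ᵗ 2τ·sin(8(t-τ)) dτ

Final answer: ∫₀ᵗ 2τ·sin(8(t-τ)) dτ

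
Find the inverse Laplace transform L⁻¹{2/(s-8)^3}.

L⁻¹{n!/(s-a)^(n+1)} = t^n·e^(at), so L⁻¹{2/(s-8)^3} = t^2·e^(8t)

Final answer: t^2·e^(8t)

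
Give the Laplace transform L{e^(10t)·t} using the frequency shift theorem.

L{e^(at)·t^n} = n!/(s-a)^(n+1), so L{e^(10t)·t} = 1/(s-10)^2

Final answer: 1/(s-10)^2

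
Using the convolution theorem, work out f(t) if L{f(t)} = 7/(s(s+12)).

7/(s(s+12)) = (7/s)·(1/(s+12)) = L{7}·L{e^(-12t)}. By convolution, f(t) = 7*e^(-12t) = ∫₀ᵗ 7·e^(-12τ) dτ = 7·(1 - e^(-12t))/12

Final answer: 7·(1 - e^(-12t))/12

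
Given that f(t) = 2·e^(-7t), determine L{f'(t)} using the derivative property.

f(0) = 2, F(s) = 2/(s+7). L{f'(t)} = s·F(s) - f(0) = 2s/(s+7) - 2 = (2s - 2(s+7))/(s+7) = -14/(s+7)

Final answer: -14/(s+7)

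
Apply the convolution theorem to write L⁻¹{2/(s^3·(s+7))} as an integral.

2/(s^3·(s+7)) = (2/s^3)·(1/(s+7)) = L{t^2}·L{e^(-7t)}. So f(t) = t^2*e^(-7t) = ∫₀ᵗ τ^2·e^(-7(t-τ)) dτ

Final answer: ∫₀ᵗ τ^2·e^(-7(t-τ)) dτ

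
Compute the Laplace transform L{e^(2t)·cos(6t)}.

L{e^(at)·cos(ωt)} = (s-a)/((s-a)² + ω²), so L{e^(2t)·cos(6t)} = (s-2)/((s-2)² + 36)

Final answer: (s-2)/((s-2)² + 36)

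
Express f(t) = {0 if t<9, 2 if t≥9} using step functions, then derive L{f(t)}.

f(t) = 2·u(t-9). L{u(t-9)} = e^(-9s)/s, so L{f(t)} = 2·e^(-9s)/s

Final answer: 2·e^(-9s)/s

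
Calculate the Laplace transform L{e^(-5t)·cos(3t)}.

L{e^(at)·cos(ωt)} = (s-a)/((s-a)² + ω²), so L{e^(-5t)·cos(3t)} = (s+5)/((s+5)² + 9)

Final answer: (s+5)/((s+5)² + 9)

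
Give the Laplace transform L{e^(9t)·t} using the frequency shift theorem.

L{e^(at)·t^n} = n!/(s-a)^(n+1), so L{e^(9t)·t} = 1/(s-9)^2

Final answer: 1/(s-9)^2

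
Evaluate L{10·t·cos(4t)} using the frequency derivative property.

L{cos(4t)} = s/(s² + 16). Derivative: d/ds[s/(s² + 16)] = [(s² + 16) - s·2s]/(s² + 16)² = (16 - s²)/(s² + 16)². So L{t·cos(4t)} = -F'(s) = (s² - 16)/(s² + 16)². Then L{10·t·cos(4t)} = 10·(s² - 16)/(s² + 16)²

Final answer: 10·(s² - 16)/(s² + 16)²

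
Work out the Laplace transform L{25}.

L{25} = 25 · L{1} = 25/s

Final answer: 25/s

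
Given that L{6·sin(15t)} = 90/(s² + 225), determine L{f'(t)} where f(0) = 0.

L{f'(t)} = s·F(s) - f(0) = s·90/(s² + 225) - 0 = 90s/(s² + 225)

Final answer: 90s/(s² + 225)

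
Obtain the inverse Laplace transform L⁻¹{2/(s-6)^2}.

L⁻¹{n!/(s-a)^(n+1)} = t^n·e^(at) with n=1, a=6. So L⁻¹{1/(s-6)^2} = t·e^(6t), and L⁻¹{2/(s-6)^2} = (2/1)·t·e^(6t) = 2·t·e^(6t)

Final answer: 2·t·e^(6t)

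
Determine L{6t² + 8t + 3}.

L{6t² + 8t + 3} = 6·2/s³ + 8/s² + 3/s = 12/s³ + 8/s² + 3/s

Final answer: 12/s³ + 8/s² + 3/s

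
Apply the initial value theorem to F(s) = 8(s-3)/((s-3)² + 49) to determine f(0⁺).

f(0⁺) = lim_{s→∞} sF(s) = lim_{s→∞} 8s(s-3)/((s-3)² + 49) = 8

Final answer: 8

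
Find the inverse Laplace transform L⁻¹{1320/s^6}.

L⁻¹{n!/s^(n+1)} = t^n with n=5. So L⁻¹{120/s^6} = t^5, and L⁻¹{1320/s^6} = (1320/120)·t^5 = 11·t^5

Final answer: 11·t^5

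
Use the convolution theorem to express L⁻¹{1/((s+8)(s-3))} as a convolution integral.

1/((s+8)(s-3)) = (1/(s+8))·(1/(s-3)) = L{e^(-8t)}·L{e^(3t)}. So f(t) = e^(-8t)*e^(3t) = ∫₀ᵗ e^(-8τ)·e^(3(t-τ)) dτ

Final answer: ∫₀ᵗ e^(-8τ)·e^(3(t-τ)) dτ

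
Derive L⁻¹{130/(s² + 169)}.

This is the form c·a/(s² + a²) with a = 13, c = 10. L⁻¹ = 10·sin(13t)

Final answer: 10·sin(13t)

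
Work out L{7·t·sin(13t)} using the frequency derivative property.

L{sin(13t)} = 13/(s² + 169). By L{t·f(t)} = -F'(s): -d/ds[13/(s² + 169)] = -(13)·(-2s)/(s² + 169)² = 26s/(s² + 169)². Then L{7·t·sin(13t)} = 7·26s/(s² + 169)² = 182s/(s² + 169)²

Final answer: 182s/(s² + 169)²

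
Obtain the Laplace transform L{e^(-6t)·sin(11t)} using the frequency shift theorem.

Frequency shift: L{e^(at)f(t)} = F(s-a). L{e^(-6t)·sin(11t)} = 11/((s+6)² + 121)

Final answer: 11/((s+6)² + 121)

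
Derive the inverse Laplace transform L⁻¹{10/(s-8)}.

L⁻¹{1/(s-a)} = e^(at), so L⁻¹{1/(s-8)} = e^(8t), and L⁻¹{10/(s-8)} = 10·e^(8t)

Final answer: 10·e^(8t)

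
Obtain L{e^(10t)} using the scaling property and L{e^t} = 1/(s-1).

Using L{f(at)} = (1/a)F(s/a) with a=10 and f(t) = e^t: L{e^(10t)} = (1/10) · 1/((s/10)-1) = (1/10) · 10/(s-10) = 1/(s-10)

Final answer: 1/(s-10)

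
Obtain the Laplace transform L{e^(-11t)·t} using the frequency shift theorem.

L{e^(at)·t^n} = n!/(s-a)^(n+1), so L{e^(-11t)·t} = 1/(s+11)^2

Final answer: 1/(s+11)^2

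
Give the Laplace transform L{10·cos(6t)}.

L{cos(ωt)} = s/(s² + ω²), so L{cos(6t)} = s/(s² + 36). Then L{10·cos(6t)} = 10·s/(s² + 36) = 10s/(s² + 36)

Final answer: 10s/(s² + 36)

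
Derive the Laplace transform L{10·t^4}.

L{t^n} = n!/s^(n+1), so L{t^4} = 24/s^5. Then L{10·t^4} = 10·24/s^5 = 240/s^5

Final answer: 240/s^5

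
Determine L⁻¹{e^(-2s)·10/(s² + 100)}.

L⁻¹{10/(s² + 100)} = sin(10t). By the time shift theorem, L⁻¹{e^(-as)F(s)} = u(t-a)f(t-a) with a=2, so L⁻¹{e^(-2s)·10/(s² + 100)} = u(t-2)·sin(10(t-2))

Final answer: u(t-2)·sin(10(t-2))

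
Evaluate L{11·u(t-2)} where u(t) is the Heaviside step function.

L{u(t-a)} = e^(-as)/s. Here a=2, so L{u(t-2)} = e^(-2s)/s, and L{11·u(t-2)} = 11·e^(-2s)/s

Final answer: 11·e^(-2s)/s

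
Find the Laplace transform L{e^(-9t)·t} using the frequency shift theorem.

L{e^(at)·t^n} = n!/(s-a)^(n+1), so L{e^(-9t)·t} = 1/(s+9)^2

Final answer: 1/(s+9)^2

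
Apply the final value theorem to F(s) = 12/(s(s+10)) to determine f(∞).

f(∞) = lim_{s→0} s·12/(s(s+10)) = lim_{s→0} 12/(s+10) = 12/10 = 6/5

Final answer: 6/5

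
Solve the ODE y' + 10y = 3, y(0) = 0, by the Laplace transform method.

sY + 10Y = 3/s. Y = 3/(s(s+10)). Partial fractions: Y = 3/10/s - 3/10/(s+10)

Final answer: y(t) = 3/10(1 - e^(-10t))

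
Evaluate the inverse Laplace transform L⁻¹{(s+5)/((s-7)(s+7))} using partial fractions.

Using partial fractions, f(t) = (12e^(7t) + 2e^(-7t))/14

Final answer: (12e^(7t) + 2e^(-7t))/14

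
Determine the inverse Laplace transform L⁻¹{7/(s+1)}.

L⁻¹{1/(s-a)} = e^(at), so L⁻¹{1/(s+1)} = e^(-t), and L⁻¹{7/(s+1)} = 7·e^(-t)

Final answer: 7·e^(-t)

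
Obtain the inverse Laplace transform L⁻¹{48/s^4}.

L⁻¹{n!/s^(n+1)} = t^n with n=3. So L⁻¹{6/s^4} = t^3, and L⁻¹{48/s^4} = (48/6)·t^3 = 8·t^3

Final answer: 8·t^3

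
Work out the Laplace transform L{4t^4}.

L{4t^4} = 4 · L{t^4} = 4 · 24/s^5 = 96/s^5

Final answer: 96/s^5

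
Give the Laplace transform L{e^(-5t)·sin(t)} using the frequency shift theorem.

Frequency shift: L{e^(at)f(t)} = F(s-a). L{e^(-5t)·sin(t)} = 1/((s+5)² + 1)

Final answer: 1/((s+5)² + 1)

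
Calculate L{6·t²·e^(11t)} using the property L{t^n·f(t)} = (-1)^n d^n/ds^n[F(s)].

L{e^(11t)} = 1/(s-11). d/ds[1/(s-11)] = -1/(s-11)². d²/ds²[1/(s-11)] = 2/(s-11)³. So L{t²·e^(11t)} = (-1)² · 2/(s-11)³ = 2/(s-11)³. Then L{6·t²·e^(11t)} = 6·2/(s-11)³ = 12/(s-11)³

Final answer: 12/(s-11)³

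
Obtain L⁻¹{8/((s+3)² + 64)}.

Form: b/((s-a)² + b²) → e^(at)sin(bt). With a=-3, b=8

Final answer: e^(-3t)·sin(8t)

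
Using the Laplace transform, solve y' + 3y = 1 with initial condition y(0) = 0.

sY + 3Y = 1/s. Y = 1/(s(s+3)). Partial fractions: Y = 1/3/s - 1/3/(s+3)

Final answer: y(t) = 1/3(1 - e^(-3t))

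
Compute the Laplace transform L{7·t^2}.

L{t^n} = n!/s^(n+1), so L{t^2} = 2/s^3. Then L{7·t^2} = 7·2/s^3 = 14/s^3

Final answer: 14/s^3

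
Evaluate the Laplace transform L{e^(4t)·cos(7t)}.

L{e^(at)·cos(ωt)} = (s-a)/((s-a)² + ω²), so L{e^(4t)·cos(7t)} = (s-4)/((s-4)² + 49)

Final answer: (s-4)/((s-4)² + 49)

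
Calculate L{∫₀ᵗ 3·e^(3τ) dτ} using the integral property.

L{∫₀ᵗ f(τ)dτ} = F(s)/s with F(s) = 3/(s-3), so L{∫₀ᵗ 3·e^(3τ) dτ} = 3/(s(s-3))

Final answer: 3/(s(s-3))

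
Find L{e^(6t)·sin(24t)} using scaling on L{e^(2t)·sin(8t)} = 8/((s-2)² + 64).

Scaling with a=3: L{e^(6t)·sin(24t)} = (1/3) · 8/((s/3-2)² + 64). Simplifying: 24/((s-6)² + 576)

Final answer: 24/((s-6)² + 576)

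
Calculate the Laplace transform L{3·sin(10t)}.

L{sin(ωt)} = ω/(s² + ω²), so L{sin(10t)} = 10/(s² + 100). Then L{3·sin(10t)} = 3·10/(s² + 100) = 30/(s² + 100)

Final answer: 30/(s² + 100)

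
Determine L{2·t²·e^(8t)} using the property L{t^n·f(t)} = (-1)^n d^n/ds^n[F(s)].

L{e^(8t)} = 1/(s-8). d/ds[1/(s-8)] = -1/(s-8)². d²/ds²[1/(s-8)] = 2/(s-8)³. So L{t²·e^(8t)} = (-1)² · 2/(s-8)³ = 2/(s-8)³. Then L{2·t²·e^(8t)} = 2·2/(s-8)³ = 4/(s-8)³

Final answer: 4/(s-8)³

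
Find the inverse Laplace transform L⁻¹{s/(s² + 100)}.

L⁻¹{s/(s² + 100)} = cos(10t)

Final answer: cos(10t)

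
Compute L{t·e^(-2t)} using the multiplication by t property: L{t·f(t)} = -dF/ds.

Using L{t^n·e^(at)} = n!/(s-a)^(n+1), L{t·e^(-2t)} = 1/(s+2)^2

Final answer: 1/(s+2)^2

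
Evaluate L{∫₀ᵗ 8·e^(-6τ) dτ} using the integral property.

L{∫₀ᵗ f(τ)dτ} = F(s)/s with F(s) = 8/(s+6), so L{∫₀ᵗ 8·e^(-6τ) dτ} = 8/(s(s+6))

Final answer: 8/(s(s+6))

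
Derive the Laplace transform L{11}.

L{11} = 11 · L{1} = 11/s

Final answer: 11/s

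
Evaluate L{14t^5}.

L{t^n} = n!/s^(n+1). So L{14t^5} = 14·5!/s^6 = 1680/s^6

Final answer: 1680/s^6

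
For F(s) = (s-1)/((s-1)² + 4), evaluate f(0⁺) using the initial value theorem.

f(0⁺) = lim_{s→∞} sF(s) = lim_{s→∞} s(s-1)/((s-1)² + 4) = 1

Final answer: 1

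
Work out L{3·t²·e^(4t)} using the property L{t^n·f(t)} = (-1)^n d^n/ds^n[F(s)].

L{e^(4t)} = 1/(s-4). d/ds[1/(s-4)] = -1/(s-4)². d²/ds²[1/(s-4)] = 2/(s-4)³. So L{t²·e^(4t)} = (-1)² · 2/(s-4)³ = 2/(s-4)³. Then L{3·t²·e^(4t)} = 3·2/(s-4)³ = 6/(s-4)³

Final answer: 6/(s-4)³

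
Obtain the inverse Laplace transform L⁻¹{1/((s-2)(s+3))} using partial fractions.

Decompose: A/(s-2) + B/(s+3). A = 1/5, B = -1/5. f(t) = (e^(2t) - e^(-3t))/5

Final answer: (e^(2t) - e^(-3t))/5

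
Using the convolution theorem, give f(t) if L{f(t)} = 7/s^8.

7/s^8 = (7/s)·(1/s^7) = L{7}·L{t^6/720}. By convolution, f(t) = 7*t^6/720 = ∫₀ᵗ 7·τ^6/720 dτ = 7·t^7/5040

Final answer: 7·t^7/5040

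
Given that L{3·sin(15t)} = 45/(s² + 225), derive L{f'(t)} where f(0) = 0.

L{f'(t)} = s·F(s) - f(0) = s·45/(s² + 225) - 0 = 45s/(s² + 225)

Final answer: 45s/(s² + 225)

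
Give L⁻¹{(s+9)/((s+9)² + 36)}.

Using frequency shift: L⁻¹{(s-a)/((s-a)² + b²)} = e^(at)cos(bt). Here a=-9, b=6

Final answer: e^(-9t)·cos(6t)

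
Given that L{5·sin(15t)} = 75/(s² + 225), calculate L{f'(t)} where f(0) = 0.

L{f'(t)} = s·F(s) - f(0) = s·75/(s² + 225) - 0 = 75s/(s² + 225)

Final answer: 75s/(s² + 225)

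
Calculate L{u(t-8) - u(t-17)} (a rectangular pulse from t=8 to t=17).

L{u(t-a)} = e^(-as)/s. L{u(t-8) - u(t-17)} = (e^(-8s) - e^(-17s))/s

Final answer: (e^(-8s) - e^(-17s))/s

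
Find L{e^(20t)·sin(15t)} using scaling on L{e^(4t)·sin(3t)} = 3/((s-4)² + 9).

Scaling with a=5: L{e^(20t)·sin(15t)} = (1/5) · 3/((s/5-4)² + 9). Simplifying: 15/((s-20)² + 225)

Final answer: 15/((s-20)² + 225)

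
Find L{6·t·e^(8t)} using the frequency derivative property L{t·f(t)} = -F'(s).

L{e^(8t)} = 1/(s-8). By frequency derivative: L{t·e^(8t)} = -d/ds[1/(s-8)] = -(-1)/(s-8)² = 1/(s-8)². Then L{6·t·e^(8t)} = 6·1/(s-8)² = 6/(s-8)²

Final answer: 6/(s-8)²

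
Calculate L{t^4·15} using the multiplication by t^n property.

L{15} = 15/s. d^1/ds^1[1/s] = -1/s². d^2/ds^2[1/s] = 2/s^3. d^3/ds^3[1/s] = -6/s^4. d^4/ds^4[1/s] = 24/s^5. So L{t^4} = (-1)^{4}·24/s^5 = 24/s^5. Then L{t^4·15} = 15·24/s^5 = 360/s^5

Final answer: 360/s^5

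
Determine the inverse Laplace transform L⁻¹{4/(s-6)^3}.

L⁻¹{n!/(s-a)^(n+1)} = t^n·e^(at) with n=2, a=6. So L⁻¹{2/(s-6)^3} = t^2·e^(6t), and L⁻¹{4/(s-6)^3} = (4/2)·t^2·e^(6t) = 2·t^2·e^(6t)

Final answer: 2·t^2·e^(6t)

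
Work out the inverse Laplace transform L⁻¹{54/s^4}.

L⁻¹{n!/s^(n+1)} = t^n with n=3. So L⁻¹{6/s^4} = t^3, and L⁻¹{54/s^4} = (54/6)·t^3 = 9·t^3

Final answer: 9·t^3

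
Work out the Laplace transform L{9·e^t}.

L{e^(at)} = 1/(s-a), so L{e^t} = 1/(s-1). Then L{9·e^t} = 9/(s-1)

Final answer: 9/(s-1)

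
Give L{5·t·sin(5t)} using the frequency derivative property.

L{sin(5t)} = 5/(s² + 25). By L{t·f(t)} = -F'(s): -d/ds[5/(s² + 25)] = -(5)·(-2s)/(s² + 25)² = 10s/(s² + 25)². Then L{5·t·sin(5t)} = 5·10s/(s² + 25)² = 50s/(s² + 25)²

Final answer: 50s/(s² + 25)²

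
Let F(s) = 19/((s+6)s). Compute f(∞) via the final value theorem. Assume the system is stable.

f(∞) = lim_{s→0} sF(s) = lim_{s→0} 19/(s+6) = 19/6

Final answer: 19/6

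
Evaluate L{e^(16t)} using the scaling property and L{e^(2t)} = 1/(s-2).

Using L{f(at)} = (1/a)F(s/a) with a=8 and f(t) = e^(2t): L{e^(16t)} = (1/8) · 1/((s/8)-2) = (1/8) · 8/(s-16) = 1/(s-16)

Final answer: 1/(s-16)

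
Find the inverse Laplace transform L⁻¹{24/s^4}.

L⁻¹{n!/s^(n+1)} = t^n with n=3. So L⁻¹{6/s^4} = t^3, and L⁻¹{24/s^4} = (24/6)·t^3 = 4·t^3

Final answer: 4·t^3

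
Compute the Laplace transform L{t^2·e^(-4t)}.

L{t^n·e^(at)} = n!/(s-a)^(n+1), so L{t^2·e^(-4t)} = 2/(s+4)^3

Final answer: 2/(s+4)^3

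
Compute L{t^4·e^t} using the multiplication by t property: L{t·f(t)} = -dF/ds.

Using L{t^n·e^(at)} = n!/(s-a)^(n+1), L{t^4·e^t} = 24/(s-1)^5

Final answer: 24/(s-1)^5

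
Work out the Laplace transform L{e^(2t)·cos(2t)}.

L{e^(at)·cos(ωt)} = (s-a)/((s-a)² + ω²), so L{e^(2t)·cos(2t)} = (s-2)/((s-2)² + 4)

Final answer: (s-2)/((s-2)² + 4)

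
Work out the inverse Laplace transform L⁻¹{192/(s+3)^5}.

L⁻¹{n!/(s-a)^(n+1)} = t^n·e^(at) with n=4, a=-3. So L⁻¹{24/(s+3)^5} = t^4·e^(-3t), and L⁻¹{192/(s+3)^5} = (192/24)·t^4·e^(-3t) = 8·t^4·e^(-3t)

Final answer: 8·t^4·e^(-3t)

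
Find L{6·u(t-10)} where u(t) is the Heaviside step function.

L{u(t-a)} = e^(-as)/s. Here a=10, so L{u(t-10)} = e^(-10s)/s, and L{6·u(t-10)} = 6·e^(-10s)/s

Final answer: 6·e^(-10s)/s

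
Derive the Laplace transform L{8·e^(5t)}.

L{e^(at)} = 1/(s-a), so L{e^(5t)} = 1/(s-5). Then L{8·e^(5t)} = 8/(s-5)

Final answer: 8/(s-5)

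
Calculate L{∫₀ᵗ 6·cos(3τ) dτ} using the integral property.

L{∫₀ᵗ f(τ)dτ} = F(s)/s with F(s) = 6s/(s² + 9), so the result is (6s/(s² + 9))/s = 6/(s² + 9)

Final answer: 6/(s² + 9)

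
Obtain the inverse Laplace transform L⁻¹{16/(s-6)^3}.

L⁻¹{n!/(s-a)^(n+1)} = t^n·e^(at) with n=2, a=6. So L⁻¹{2/(s-6)^3} = t^2·e^(6t), and L⁻¹{16/(s-6)^3} = (16/2)·t^2·e^(6t) = 8·t^2·e^(6t)

Final answer: 8·t^2·e^(6t)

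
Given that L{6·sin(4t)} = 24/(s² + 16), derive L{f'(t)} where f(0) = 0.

L{f'(t)} = s·F(s) - f(0) = s·24/(s² + 16) - 0 = 24s/(s² + 16)

Final answer: 24s/(s² + 16)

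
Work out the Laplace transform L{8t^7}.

L{8t^7} = 8 · L{t^7} = 8 · 5040/s^8 = 40320/s^8

Final answer: 40320/s^8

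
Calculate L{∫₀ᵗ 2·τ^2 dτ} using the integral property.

L{∫₀ᵗ f(τ)dτ} = F(s)/s with f(t) = 2t^2. F(s) = 4/s^3, so L{∫₀ᵗ 2·τ^2 dτ} = (4/s^3)/s = 4/s^4. (Check: ∫₀ᵗ 2·τ^2 dτ = 2t^3/3.)

Final answer: 4/s^4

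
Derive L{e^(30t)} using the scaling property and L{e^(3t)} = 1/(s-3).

Using L{f(at)} = (1/a)F(s/a) with a=10 and f(t) = e^(3t): L{e^(30t)} = (1/10) · 1/((s/10)-3) = (1/10) · 10/(s-30) = 1/(s-30)

Final answer: 1/(s-30)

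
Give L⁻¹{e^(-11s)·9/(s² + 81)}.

L⁻¹{9/(s² + 81)} = sin(9t). By the time shift theorem, L⁻¹{e^(-as)F(s)} = u(t-a)f(t-a) with a=11, so L⁻¹{e^(-11s)·9/(s² + 81)} = u(t-11)·sin(9(t-11))

Final answer: u(t-11)·sin(9(t-11))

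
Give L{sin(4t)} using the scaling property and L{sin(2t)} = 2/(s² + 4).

Using L{f(at)} = (1/a)F(s/a) with a=2: L{sin(4t)} = (1/2) · 2/((s/2)² + 4) = (1/2) · 2·4/(s² + 16) = 4/(s² + 16)

Final answer: 4/(s² + 16)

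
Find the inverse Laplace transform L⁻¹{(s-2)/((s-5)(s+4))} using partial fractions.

Using partial fractions, f(t) = (3e^(5t) + 6e^(-4t))/9

Final answer: (3e^(5t) + 6e^(-4t))/9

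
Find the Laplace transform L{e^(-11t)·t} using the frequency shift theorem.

L{e^(at)·t^n} = n!/(s-a)^(n+1), so L{e^(-11t)·t} = 1/(s+11)^2

Final answer: 1/(s+11)^2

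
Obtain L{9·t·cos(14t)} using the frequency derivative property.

L{cos(14t)} = s/(s² + 196). Derivative: d/ds[s/(s² + 196)] = [(s² + 196) - s·2s]/(s² + 196)² = (196 - s²)/(s² + 196)². So L{t·cos(14t)} = -F'(s) = (s² - 196)/(s² + 196)². Then L{9·t·cos(14t)} = 9·(s² - 196)/(s² + 196)²

Final answer: 9·(s² - 196)/(s² + 196)²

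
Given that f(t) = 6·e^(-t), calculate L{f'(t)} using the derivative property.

f(0) = 6, F(s) = 6/(s+1). L{f'(t)} = s·F(s) - f(0) = 6s/(s+1) - 6 = (6s - 6(s+1))/(s+1) = -6/(s+1)

Final answer: -6/(s+1)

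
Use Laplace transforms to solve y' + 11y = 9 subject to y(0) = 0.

sY + 11Y = 9/s. Y = 9/(s(s+11)). Partial fractions: Y = 9/11/s - 9/11/(s+11)

Final answer: y(t) = 9/11(1 - e^(-11t))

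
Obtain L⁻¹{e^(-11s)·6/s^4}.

L⁻¹{6/s^4} = t^3. By the time shift theorem, L⁻¹{e^(-as)F(s)} = u(t-a)f(t-a) with a=11, so L⁻¹{e^(-11s)·6/s^4} = u(t-11)·(t-11)^3

Final answer: u(t-11)·(t-11)^3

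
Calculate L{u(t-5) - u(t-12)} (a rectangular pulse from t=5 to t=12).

L{u(t-a)} = e^(-as)/s. L{u(t-5) - u(t-12)} = (e^(-5s) - e^(-12s))/s

Final answer: (e^(-5s) - e^(-12s))/s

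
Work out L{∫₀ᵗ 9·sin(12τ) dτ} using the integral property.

L{∫₀ᵗ f(τ)dτ} = F(s)/s with F(s) = 108/(s² + 144), so the result is (108/(s² + 144))/s = 108/(s(s² + 144))

Final answer: 108/(s(s² + 144))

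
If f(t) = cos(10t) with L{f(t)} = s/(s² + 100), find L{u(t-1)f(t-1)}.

Time shift theorem: L{u(t-a)f(t-a)} = e^(-as)F(s). Here a=1, F(s) = s/(s² + 100), so L{u(t-1)f(t-1)} = e^(-s)·s/(s² + 100)

Final answer: e^(-s)·s/(s² + 100)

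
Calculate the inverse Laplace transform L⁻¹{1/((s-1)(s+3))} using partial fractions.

Decompose: A/(s-1) + B/(s+3). A = 1/4, B = -1/4. f(t) = (e^t - e^(-3t))/4

Final answer: (e^t - e^(-3t))/4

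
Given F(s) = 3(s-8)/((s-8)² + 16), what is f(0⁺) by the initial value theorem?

f(0⁺) = lim_{s→∞} sF(s) = lim_{s→∞} 3s(s-8)/((s-8)² + 16) = 3

Final answer: 3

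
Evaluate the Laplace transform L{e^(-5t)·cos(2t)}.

L{e^(at)·cos(ωt)} = (s-a)/((s-a)² + ω²), so L{e^(-5t)·cos(2t)} = (s+5)/((s+5)² + 4)

Final answer: (s+5)/((s+5)² + 4)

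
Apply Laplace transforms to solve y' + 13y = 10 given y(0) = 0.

sY + 13Y = 10/s. Y = 10/(s(s+13)). Partial fractions: Y = 10/13/s - 10/13/(s+13)

Final answer: y(t) = 10/13(1 - e^(-13t))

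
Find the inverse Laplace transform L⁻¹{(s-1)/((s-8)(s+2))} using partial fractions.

Using partial fractions, f(t) = (7e^(8t) + 3e^(-2t))/10

Final answer: (7e^(8t) + 3e^(-2t))/10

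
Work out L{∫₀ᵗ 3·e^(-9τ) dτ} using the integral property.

L{∫₀ᵗ f(τ)dτ} = F(s)/s with F(s) = 3/(s+9), so L{∫₀ᵗ 3·e^(-9τ) dτ} = 3/(s(s+9))

Final answer: 3/(s(s+9))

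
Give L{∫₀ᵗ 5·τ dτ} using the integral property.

L{∫₀ᵗ f(τ)dτ} = F(s)/s with f(t) = 5t. F(s) = 5/s^2, so L{∫₀ᵗ 5·τ dτ} = (5/s^2)/s = 5/s^3. (Check: ∫₀ᵗ 5·τ dτ = 5t^2/2.)

Final answer: 5/s^3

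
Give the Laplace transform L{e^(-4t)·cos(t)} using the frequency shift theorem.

Frequency shift: L{e^(at)f(t)} = F(s-a). L{e^(-4t)·cos(t)} = (s+4)/((s+4)² + 1)

Final answer: (s+4)/((s+4)² + 1)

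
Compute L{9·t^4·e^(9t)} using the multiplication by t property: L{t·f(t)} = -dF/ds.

Using L{t^n·e^(at)} = n!/(s-a)^(n+1), L{t^4·e^(9t)} = 24/(s-9)^5, so L{9·t^4·e^(9t)} = 9·24/(s-9)^5 = 216/(s-9)^5

Final answer: 216/(s-9)^5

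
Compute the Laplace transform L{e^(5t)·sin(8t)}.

L{e^(at)·sin(ωt)} = ω/((s-a)² + ω²), so L{e^(5t)·sin(8t)} = 8/((s-5)² + 64)

Final answer: 8/((s-5)² + 64)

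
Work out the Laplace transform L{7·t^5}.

L{t^n} = n!/s^(n+1), so L{t^5} = 120/s^6. Then L{7·t^5} = 7·120/s^6 = 840/s^6

Final answer: 840/s^6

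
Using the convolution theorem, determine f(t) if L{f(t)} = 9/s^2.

9/s^2 = (9/s)·(1/s) = L{9}·L{1}. By convolution, f(t) = 9*1 = ∫₀ᵗ 9·1 dτ = 9·t

Final answer: 9·t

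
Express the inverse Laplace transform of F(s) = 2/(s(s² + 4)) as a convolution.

2/(s(s² + 4)) = (1/s)·(2/(s² + 4)) = L{1}·L{sin(2t)}. So f(t) = 1*(sin(2t)) = ∫₀ᵗ sin(2τ) dτ

Final answer: ∫₀ᵗ sin(2τ) dτ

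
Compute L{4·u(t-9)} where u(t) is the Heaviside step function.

L{u(t-a)} = e^(-as)/s. Here a=9, so L{u(t-9)} = e^(-9s)/s, and L{4·u(t-9)} = 4·e^(-9s)/s

Final answer: 4·e^(-9s)/s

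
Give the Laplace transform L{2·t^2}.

L{t^n} = n!/s^(n+1), so L{t^2} = 2/s^3. Then L{2·t^2} = 2·2/s^3 = 4/s^3

Final answer: 4/s^3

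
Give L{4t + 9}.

L{4t + 9} = 4·L{t} + 9·L{1} = 4/s² + 9/s

Final answer: 4/s² + 9/s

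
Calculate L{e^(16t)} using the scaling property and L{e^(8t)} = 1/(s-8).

Using L{f(at)} = (1/a)F(s/a) with a=2 and f(t) = e^(8t): L{e^(16t)} = (1/2) · 1/((s/2)-8) = (1/2) · 2/(s-16) = 1/(s-16)

Final answer: 1/(s-16)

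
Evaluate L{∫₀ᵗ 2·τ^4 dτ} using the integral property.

L{∫₀ᵗ f(τ)dτ} = F(s)/s with f(t) = 2t^4. F(s) = 48/s^5, so L{∫₀ᵗ 2·τ^4 dτ} = (48/s^5)/s = 48/s^6. (Check: ∫₀ᵗ 2·τ^4 dτ = 2t^5/5.)

Final answer: 48/s^6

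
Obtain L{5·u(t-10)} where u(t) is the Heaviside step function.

L{u(t-a)} = e^(-as)/s. Here a=10, so L{u(t-10)} = e^(-10s)/s, and L{5·u(t-10)} = 5·e^(-10s)/s

Final answer: 5·e^(-10s)/s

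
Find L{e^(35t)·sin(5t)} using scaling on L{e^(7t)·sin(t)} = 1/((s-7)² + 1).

Scaling with a=5: L{e^(35t)·sin(5t)} = (1/5) · 1/((s/5-7)² + 1). Simplifying: 5/((s-35)² + 25)

Final answer: 5/((s-35)² + 25)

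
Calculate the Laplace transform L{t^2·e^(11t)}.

L{t^n·e^(at)} = n!/(s-a)^(n+1), so L{t^2·e^(11t)} = 2/(s-11)^3

Final answer: 2/(s-11)^3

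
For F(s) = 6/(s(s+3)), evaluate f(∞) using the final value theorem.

f(∞) = lim_{s→0} s·6/(s(s+3)) = lim_{s→0} 6/(s+3) = 6/3 = 2

Final answer: 2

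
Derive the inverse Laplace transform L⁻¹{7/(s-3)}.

L⁻¹{1/(s-a)} = e^(at), so L⁻¹{1/(s-3)} = e^(3t), and L⁻¹{7/(s-3)} = 7·e^(3t)

Final answer: 7·e^(3t)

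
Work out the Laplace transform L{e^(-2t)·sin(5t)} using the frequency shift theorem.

Frequency shift: L{e^(at)f(t)} = F(s-a). L{e^(-2t)·sin(5t)} = 5/((s+2)² + 25)

Final answer: 5/((s+2)² + 25)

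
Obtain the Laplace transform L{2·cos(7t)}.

L{cos(ωt)} = s/(s² + ω²), so L{cos(7t)} = s/(s² + 49). Then L{2·cos(7t)} = 2·s/(s² + 49) = 2s/(s² + 49)

Final answer: 2s/(s² + 49)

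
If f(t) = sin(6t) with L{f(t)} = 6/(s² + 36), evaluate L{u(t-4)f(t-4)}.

Time shift theorem: L{u(t-a)f(t-a)} = e^(-as)F(s). Here a=4, F(s) = 6/(s² + 36), so L{u(t-4)f(t-4)} = e^(-4s)·6/(s² + 36)

Final answer: e^(-4s)·6/(s² + 36)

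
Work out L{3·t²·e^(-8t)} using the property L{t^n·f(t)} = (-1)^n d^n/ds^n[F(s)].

L{e^(-8t)} = 1/(s+8). d/ds[1/(s+8)] = -1/(s+8)². d²/ds²[1/(s+8)] = 2/(s+8)³. So L{t²·e^(-8t)} = (-1)² · 2/(s+8)³ = 2/(s+8)³. Then L{3·t²·e^(-8t)} = 3·2/(s+8)³ = 6/(s+8)³

Final answer: 6/(s+8)³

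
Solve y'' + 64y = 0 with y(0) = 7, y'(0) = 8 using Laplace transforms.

L{y''} + 64L{y} = 0. s²Y - 7s - 8 + 64Y = 0. Y(s² + 64) = 7s + 8. Y = (7s + 8)/(s² + 64). Inverting: y(t) = 7cos(8t) + sin(8t)

Final answer: y(t) = 7cos(8t) + sin(8t)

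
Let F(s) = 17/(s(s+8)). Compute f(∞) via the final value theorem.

f(∞) = lim_{s→0} s·17/(s(s+8)) = lim_{s→0} 17/(s+8) = 17/8 = 17/8

Final answer: 17/8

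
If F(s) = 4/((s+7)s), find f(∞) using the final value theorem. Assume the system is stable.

f(∞) = lim_{s→0} sF(s) = lim_{s→0} 4/(s+7) = 4/7

Final answer: 4/7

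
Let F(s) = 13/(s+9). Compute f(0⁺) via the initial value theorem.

f(0⁺) = lim_{s→∞} s·13/(s+9) = lim_{s→∞} 13s/(s+9) = 13

Final answer: 13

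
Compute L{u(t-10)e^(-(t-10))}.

u(t-a)f(t-a) with f(t)=e^(-t). L{e^(-t)} = 1/(s+1). By time shift: e^(-10s)/(s+1)

Final answer: e^(-10s)/(s+1)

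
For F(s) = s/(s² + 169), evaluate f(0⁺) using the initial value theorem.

f(0⁺) = lim_{s→∞} s·s/(s² + 169) = lim_{s→∞} s²/(s² + 169) = 1

Final answer: 1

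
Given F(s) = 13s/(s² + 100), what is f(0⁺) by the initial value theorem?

f(0⁺) = lim_{s→∞} s·13s/(s² + 100) = lim_{s→∞} 13s²/(s² + 100) = 13

Final answer: 13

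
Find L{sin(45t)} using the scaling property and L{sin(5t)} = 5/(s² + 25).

Using L{f(at)} = (1/a)F(s/a) with a=9: L{sin(45t)} = (1/9) · 5/((s/9)² + 25) = (1/9) · 5·81/(s² + 2025) = 45/(s² + 2025)

Final answer: 45/(s² + 2025)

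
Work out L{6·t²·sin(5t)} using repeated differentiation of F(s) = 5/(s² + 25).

F(s) = 5/(s² + 25). F'(s) = -10s/(s² + 25)². F''(s) = -10(25 - 3s²)/(s² + 25)³ = (30s² - 250)/(s² + 25)³. So L{t²·sin(5t)} = (-1)² F''(s) = (30s² - 250)/(s² + 25)³. Then L{6·t²·sin(5t)} = 6·(30s² - 250)/(s² + 25)³ = (180s² - 1500)/(s² + 25)³

Final answer: (180s² - 1500)/(s² + 25)³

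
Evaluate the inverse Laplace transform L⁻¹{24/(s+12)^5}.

L⁻¹{n!/(s-a)^(n+1)} = t^n·e^(at) with n=4, a=-12. So L⁻¹{24/(s+12)^5} = t^4·e^(-12t)

Final answer: t^4·e^(-12t)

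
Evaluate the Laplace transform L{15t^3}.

L{15t^3} = 15 · L{t^3} = 15 · 6/s^4 = 90/s^4

Final answer: 90/s^4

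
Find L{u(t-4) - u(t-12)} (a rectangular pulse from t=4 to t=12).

L{u(t-a)} = e^(-as)/s. L{u(t-4) - u(t-12)} = (e^(-4s) - e^(-12s))/s

Final answer: (e^(-4s) - e^(-12s))/s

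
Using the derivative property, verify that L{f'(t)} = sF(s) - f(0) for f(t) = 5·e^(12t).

f'(t) = 60e^(12t). Direct: L{f'(t)} = 60/(s-12). Property: s·5/(s-12) - 5 = (5s - 5(s-12))/(s-12) = 60/(s-12). ✓

Final answer: 60/(s-12)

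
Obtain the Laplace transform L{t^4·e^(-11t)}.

L{t^n·e^(at)} = n!/(s-a)^(n+1), so L{t^4·e^(-11t)} = 24/(s+11)^5

Final answer: 24/(s+11)^5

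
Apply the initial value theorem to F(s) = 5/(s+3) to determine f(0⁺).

f(0⁺) = lim_{s→∞} s·5/(s+3) = lim_{s→∞} 5s/(s+3) = 5

Final answer: 5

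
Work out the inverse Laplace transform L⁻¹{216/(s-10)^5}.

L⁻¹{n!/(s-a)^(n+1)} = t^n·e^(at) with n=4, a=10. So L⁻¹{24/(s-10)^5} = t^4·e^(10t), and L⁻¹{216/(s-10)^5} = (216/24)·t^4·e^(10t) = 9·t^4·e^(10t)

Final answer: 9·t^4·e^(10t)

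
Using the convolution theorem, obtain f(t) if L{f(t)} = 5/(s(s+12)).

5/(s(s+12)) = (5/s)·(1/(s+12)) = L{5}·L{e^(-12t)}. By convolution, f(t) = 5*e^(-12t) = ∫₀ᵗ 5·e^(-12τ) dτ = 5·(1 - e^(-12t))/12

Final answer: 5·(1 - e^(-12t))/12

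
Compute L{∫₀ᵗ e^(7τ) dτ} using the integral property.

L{∫₀ᵗ f(τ)dτ} = F(s)/s with F(s) = 1/(s-7), so L{∫₀ᵗ e^(7τ) dτ} = 1/(s(s-7))

Final answer: 1/(s(s-7))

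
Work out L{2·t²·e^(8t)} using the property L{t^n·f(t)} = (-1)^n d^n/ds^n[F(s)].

L{e^(8t)} = 1/(s-8). d/ds[1/(s-8)] = -1/(s-8)². d²/ds²[1/(s-8)] = 2/(s-8)³. So L{t²·e^(8t)} = (-1)² · 2/(s-8)³ = 2/(s-8)³. Then L{2·t²·e^(8t)} = 2·2/(s-8)³ = 4/(s-8)³

Final answer: 4/(s-8)³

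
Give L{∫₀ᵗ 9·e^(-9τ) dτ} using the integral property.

L{∫₀ᵗ f(τ)dτ} = F(s)/s with F(s) = 9/(s+9), so L{∫₀ᵗ 9·e^(-9τ) dτ} = 9/(s(s+9))

Final answer: 9/(s(s+9))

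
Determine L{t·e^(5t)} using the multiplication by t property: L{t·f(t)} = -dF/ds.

Using L{t^n·e^(at)} = n!/(s-a)^(n+1), L{t·e^(5t)} = 1/(s-5)^2

Final answer: 1/(s-5)^2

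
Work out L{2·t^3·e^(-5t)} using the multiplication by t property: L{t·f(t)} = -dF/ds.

Using L{t^n·e^(at)} = n!/(s-a)^(n+1), L{t^3·e^(-5t)} = 6/(s+5)^4, so L{2·t^3·e^(-5t)} = 2·6/(s+5)^4 = 12/(s+5)^4

Final answer: 12/(s+5)^4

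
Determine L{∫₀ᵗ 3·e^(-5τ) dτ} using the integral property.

L{∫₀ᵗ f(τ)dτ} = F(s)/s with F(s) = 3/(s+5), so L{∫₀ᵗ 3·e^(-5τ) dτ} = 3/(s(s+5))

Final answer: 3/(s(s+5))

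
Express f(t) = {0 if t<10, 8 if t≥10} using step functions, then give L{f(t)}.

f(t) = 8·u(t-10). L{u(t-10)} = e^(-10s)/s, so L{f(t)} = 8·e^(-10s)/s

Final answer: 8·e^(-10s)/s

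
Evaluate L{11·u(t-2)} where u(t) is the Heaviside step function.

L{u(t-a)} = e^(-as)/s. Here a=2, so L{u(t-2)} = e^(-2s)/s, and L{11·u(t-2)} = 11·e^(-2s)/s

Final answer: 11·e^(-2s)/s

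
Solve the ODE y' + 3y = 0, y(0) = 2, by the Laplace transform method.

L{y'} + 3L{y} = 0. sY - 2 + 3Y = 0. Y(s+3) = 2. Y = 2/(s+3)

Final answer: y(t) = 2e^(-3t)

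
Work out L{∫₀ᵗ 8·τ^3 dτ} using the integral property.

L{∫₀ᵗ f(τ)dτ} = F(s)/s with f(t) = 8t^3. F(s) = 48/s^4, so L{∫₀ᵗ 8·τ^3 dτ} = (48/s^4)/s = 48/s^5. (Check: ∫₀ᵗ 8·τ^3 dτ = 8t^4/4.)

Final answer: 48/s^5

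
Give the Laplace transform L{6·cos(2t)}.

L{cos(ωt)} = s/(s² + ω²), so L{cos(2t)} = s/(s² + 4). Then L{6·cos(2t)} = 6·s/(s² + 4) = 6s/(s² + 4)

Final answer: 6s/(s² + 4)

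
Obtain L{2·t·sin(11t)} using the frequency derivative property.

L{sin(11t)} = 11/(s² + 121). By L{t·f(t)} = -F'(s): -d/ds[11/(s² + 121)] = -(11)·(-2s)/(s² + 121)² = 22s/(s² + 121)². Then L{2·t·sin(11t)} = 2·22s/(s² + 121)² = 44s/(s² + 121)²

Final answer: 44s/(s² + 121)²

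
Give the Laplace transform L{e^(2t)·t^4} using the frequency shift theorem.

L{e^(at)·t^n} = n!/(s-a)^(n+1), so L{e^(2t)·t^4} = 24/(s-2)^5

Final answer: 24/(s-2)^5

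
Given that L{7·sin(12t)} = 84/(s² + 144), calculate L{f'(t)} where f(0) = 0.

L{f'(t)} = s·F(s) - f(0) = s·84/(s² + 144) - 0 = 84s/(s² + 144)

Final answer: 84s/(s² + 144)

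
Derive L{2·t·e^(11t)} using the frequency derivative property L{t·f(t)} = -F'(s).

L{e^(11t)} = 1/(s-11). By frequency derivative: L{t·e^(11t)} = -d/ds[1/(s-11)] = -(-1)/(s-11)² = 1/(s-11)². Then L{2·t·e^(11t)} = 2·1/(s-11)² = 2/(s-11)²

Final answer: 2/(s-11)²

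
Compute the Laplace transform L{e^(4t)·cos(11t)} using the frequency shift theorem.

Frequency shift: L{e^(at)f(t)} = F(s-a). L{e^(4t)·cos(11t)} = (s-4)/((s-4)² + 121)

Final answer: (s-4)/((s-4)² + 121)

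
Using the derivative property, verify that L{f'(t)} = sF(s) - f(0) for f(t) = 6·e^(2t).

f'(t) = 12e^(2t). Direct: L{f'(t)} = 12/(s-2). Property: s·6/(s-2) - 6 = (6s - 6(s-2))/(s-2) = 12/(s-2). ✓

Final answer: 12/(s-2)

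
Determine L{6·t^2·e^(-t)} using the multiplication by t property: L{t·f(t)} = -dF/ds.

Using L{t^n·e^(at)} = n!/(s-a)^(n+1), L{t^2·e^(-t)} = 2/(s+1)^3, so L{6·t^2·e^(-t)} = 6·2/(s+1)^3 = 12/(s+1)^3

Final answer: 12/(s+1)^3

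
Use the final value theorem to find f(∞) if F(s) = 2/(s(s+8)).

f(∞) = lim_{s→0} s·2/(s(s+8)) = lim_{s→0} 2/(s+8) = 2/8 = 1/4

Final answer: 1/4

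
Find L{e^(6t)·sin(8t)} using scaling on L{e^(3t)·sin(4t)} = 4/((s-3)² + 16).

Scaling with a=2: L{e^(6t)·sin(8t)} = (1/2) · 4/((s/2-3)² + 16). Simplifying: 8/((s-6)² + 64)

Final answer: 8/((s-6)² + 64)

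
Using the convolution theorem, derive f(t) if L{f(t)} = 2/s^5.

2/s^5 = (2/s)·(1/s^4) = L{2}·L{t^3/6}. By convolution, f(t) = 2*t^3/6 = ∫₀ᵗ 2·τ^3/6 dτ = 2·t^4/24

Final answer: 2·t^4/24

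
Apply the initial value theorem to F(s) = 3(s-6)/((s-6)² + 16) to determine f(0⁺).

f(0⁺) = lim_{s→∞} sF(s) = lim_{s→∞} 3s(s-6)/((s-6)² + 16) = 3

Final answer: 3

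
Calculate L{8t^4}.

L{t^n} = n!/s^(n+1). So L{8t^4} = 8·4!/s^5 = 192/s^5

Final answer: 192/s^5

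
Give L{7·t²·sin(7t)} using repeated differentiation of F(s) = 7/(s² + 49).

F(s) = 7/(s² + 49). F'(s) = -14s/(s² + 49)². F''(s) = -14(49 - 3s²)/(s² + 49)³ = (42s² - 686)/(s² + 49)³. So L{t²·sin(7t)} = (-1)² F''(s) = (42s² - 686)/(s² + 49)³. Then L{7·t²·sin(7t)} = 7·(42s² - 686)/(s² + 49)³ = (294s² - 4802)/(s² + 49)³

Final answer: (294s² - 4802)/(s² + 49)³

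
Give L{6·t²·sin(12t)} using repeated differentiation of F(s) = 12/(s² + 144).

F(s) = 12/(s² + 144). F'(s) = -24s/(s² + 144)². F''(s) = -24(144 - 3s²)/(s² + 144)³ = (72s² - 3456)/(s² + 144)³. So L{t²·sin(12t)} = (-1)² F''(s) = (72s² - 3456)/(s² + 144)³. Then L{6·t²·sin(12t)} = 6·(72s² - 3456)/(s² + 144)³ = (432s² - 20736)/(s² + 144)³

Final answer: (432s² - 20736)/(s² + 144)³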